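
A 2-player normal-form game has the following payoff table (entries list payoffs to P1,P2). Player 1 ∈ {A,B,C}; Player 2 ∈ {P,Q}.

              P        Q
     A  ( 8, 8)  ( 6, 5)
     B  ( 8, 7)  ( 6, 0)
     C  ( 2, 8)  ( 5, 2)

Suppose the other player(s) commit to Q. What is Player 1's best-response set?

u_1(A vs Q) = 6
u_1(B vs Q) = 6
u_1(C vs Q) = 5
max payoff 6 at {A,B}

BR_1 = {A,B}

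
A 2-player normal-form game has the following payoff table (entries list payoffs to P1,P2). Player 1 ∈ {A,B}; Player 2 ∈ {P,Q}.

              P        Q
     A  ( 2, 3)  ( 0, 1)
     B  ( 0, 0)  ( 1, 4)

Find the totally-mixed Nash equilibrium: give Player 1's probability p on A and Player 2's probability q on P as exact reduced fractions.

P1 indiff ⇒ q·2+(1-q)·0 = q·0+(1-q)·1 ⇒ q(2) = (1-q)(1) ⇒ q = 1/3
P2 indiff ⇒ p·3+(1-p)·0 = p·1+(1-p)·4 ⇒ p(2) = (1-p)(4) ⇒ p = 2/3

P1 mixes 2/3 on A; P2 mixes 1/3 on P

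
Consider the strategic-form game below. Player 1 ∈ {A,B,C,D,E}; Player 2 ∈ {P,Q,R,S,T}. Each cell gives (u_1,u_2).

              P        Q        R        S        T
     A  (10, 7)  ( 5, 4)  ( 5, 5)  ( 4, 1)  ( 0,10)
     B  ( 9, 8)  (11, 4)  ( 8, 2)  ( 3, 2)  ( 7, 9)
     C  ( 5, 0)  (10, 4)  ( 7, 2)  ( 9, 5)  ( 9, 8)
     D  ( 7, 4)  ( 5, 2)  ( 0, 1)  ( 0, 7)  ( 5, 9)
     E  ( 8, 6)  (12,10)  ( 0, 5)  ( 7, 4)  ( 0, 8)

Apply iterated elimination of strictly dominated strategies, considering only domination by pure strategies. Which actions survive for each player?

P1 drop D (B beats it: P:9>7 Q:11>5 R:8>0 S:3>0 T:7>5)
P2 drop P (T beats it: A:10>7 B:9>8 C:8>0 E:8>6)
P1 drop A (C beats it: Q:10>5 R:7>5 S:9>4 T:9>0)
P2 drop R (Q beats it: B:4>2 C:4>2 E:10>5)
P2 drop S (T beats it: B:9>2 C:8>5 E:8>4)
P1→{B,C,E} P2→{Q,T}

IESDS → P1:{B,C,E} P2:{Q,T}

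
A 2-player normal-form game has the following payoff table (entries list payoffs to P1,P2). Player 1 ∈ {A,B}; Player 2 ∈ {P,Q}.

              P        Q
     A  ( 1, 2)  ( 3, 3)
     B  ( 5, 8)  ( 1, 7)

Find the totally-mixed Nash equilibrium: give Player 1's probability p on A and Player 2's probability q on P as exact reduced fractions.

(p,q) = (1/2, 1/3)

P1 indiff ⇒ q·1+(1-q)·3 = q·5+(1-q)·1 ⇒ q(-4) = (1-q)(-2) ⇒ q = 1/3
P2 indiff ⇒ p·2+(1-p)·8 = p·3+(1-p)·7 ⇒ p(-1) = (1-p)(-1) ⇒ p = 1/2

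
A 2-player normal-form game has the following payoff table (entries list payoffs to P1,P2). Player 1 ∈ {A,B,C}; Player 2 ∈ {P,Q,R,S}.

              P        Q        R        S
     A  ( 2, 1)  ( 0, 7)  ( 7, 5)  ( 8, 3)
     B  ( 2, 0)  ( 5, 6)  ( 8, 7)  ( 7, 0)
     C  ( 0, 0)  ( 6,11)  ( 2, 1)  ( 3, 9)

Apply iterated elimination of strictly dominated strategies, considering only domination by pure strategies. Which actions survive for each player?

Survivors P1:{B,C} P2:{Q,R}

P2 drop P (Q beats it: A:7>1 B:6>0 C:11>0)
P2 drop S (Q beats it: A:7>3 B:6>0 C:11>9)
P1 drop A (B beats it: Q:5>0 R:8>7)
P1→{B,C} P2→{Q,R}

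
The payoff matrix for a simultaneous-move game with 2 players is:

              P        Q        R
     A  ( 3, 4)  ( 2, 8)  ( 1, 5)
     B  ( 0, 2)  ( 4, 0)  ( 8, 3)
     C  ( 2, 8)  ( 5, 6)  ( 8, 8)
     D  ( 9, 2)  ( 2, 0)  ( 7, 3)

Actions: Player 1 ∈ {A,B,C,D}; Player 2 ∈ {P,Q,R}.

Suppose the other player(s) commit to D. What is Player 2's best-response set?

argmax u_2 = {R}

u_2(P vs D) = 2
u_2(Q vs D) = 0
u_2(R vs D) = 3
max payoff 3 at {R}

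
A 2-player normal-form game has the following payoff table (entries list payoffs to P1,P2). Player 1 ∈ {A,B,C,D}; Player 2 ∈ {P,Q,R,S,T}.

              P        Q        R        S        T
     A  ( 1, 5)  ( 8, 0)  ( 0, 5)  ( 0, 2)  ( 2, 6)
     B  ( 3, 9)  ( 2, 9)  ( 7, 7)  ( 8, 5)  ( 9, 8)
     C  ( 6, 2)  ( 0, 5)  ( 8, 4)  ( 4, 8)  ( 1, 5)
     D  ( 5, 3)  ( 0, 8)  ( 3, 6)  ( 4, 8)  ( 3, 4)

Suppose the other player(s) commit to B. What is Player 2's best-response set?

P2 best: {P,Q}

u_2(P vs B) = 9
u_2(Q vs B) = 9
u_2(R vs B) = 7
u_2(S vs B) = 5
u_2(T vs B) = 8
max payoff 9 at {P,Q}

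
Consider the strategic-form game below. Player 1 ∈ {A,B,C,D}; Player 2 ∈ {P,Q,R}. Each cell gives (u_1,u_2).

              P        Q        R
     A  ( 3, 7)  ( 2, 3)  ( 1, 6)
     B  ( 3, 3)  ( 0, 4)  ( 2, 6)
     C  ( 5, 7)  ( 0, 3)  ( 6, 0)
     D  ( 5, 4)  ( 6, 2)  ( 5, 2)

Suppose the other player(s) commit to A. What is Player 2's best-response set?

u_2(P vs A) = 7
u_2(Q vs A) = 3
u_2(R vs A) = 6
max payoff 7 at {P}

BR_2 = {P}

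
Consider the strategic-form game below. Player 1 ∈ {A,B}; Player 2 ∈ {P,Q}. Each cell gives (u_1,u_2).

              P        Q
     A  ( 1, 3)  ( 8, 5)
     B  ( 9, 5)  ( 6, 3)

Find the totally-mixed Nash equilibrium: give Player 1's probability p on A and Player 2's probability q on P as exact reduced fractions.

p=1/2, q=1/5

P1 indiff ⇒ q·1+(1-q)·8 = q·9+(1-q)·6 ⇒ q(-8) = (1-q)(-2) ⇒ q = 1/5
P2 indiff ⇒ p·3+(1-p)·5 = p·5+(1-p)·3 ⇒ p(-2) = (1-p)(-2) ⇒ p = 1/2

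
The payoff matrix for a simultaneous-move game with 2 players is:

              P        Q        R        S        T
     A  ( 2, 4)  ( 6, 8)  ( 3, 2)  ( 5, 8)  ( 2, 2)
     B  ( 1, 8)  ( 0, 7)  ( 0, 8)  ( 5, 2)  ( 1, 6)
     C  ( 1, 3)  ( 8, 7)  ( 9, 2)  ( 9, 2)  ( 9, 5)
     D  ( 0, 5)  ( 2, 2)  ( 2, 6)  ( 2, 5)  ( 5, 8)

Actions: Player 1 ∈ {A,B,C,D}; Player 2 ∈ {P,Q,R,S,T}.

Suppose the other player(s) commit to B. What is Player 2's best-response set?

BR_2 = {P,R}

u_2(P vs B) = 8
u_2(Q vs B) = 7
u_2(R vs B) = 8
u_2(S vs B) = 2
u_2(T vs B) = 6
max payoff 8 at {P,R}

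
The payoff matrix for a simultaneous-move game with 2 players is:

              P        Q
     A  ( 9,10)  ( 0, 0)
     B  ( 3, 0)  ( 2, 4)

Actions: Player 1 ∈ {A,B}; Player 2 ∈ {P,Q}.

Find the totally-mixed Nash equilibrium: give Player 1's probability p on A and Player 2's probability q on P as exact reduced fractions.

P1 indiff ⇒ q·9+(1-q)·0 = q·3+(1-q)·2 ⇒ q(6) = (1-q)(2) ⇒ q = 1/4
P2 indiff ⇒ p·10+(1-p)·0 = p·0+(1-p)·4 ⇒ p(10) = (1-p)(4) ⇒ p = 2/7

(p,q) = (2/7, 1/4)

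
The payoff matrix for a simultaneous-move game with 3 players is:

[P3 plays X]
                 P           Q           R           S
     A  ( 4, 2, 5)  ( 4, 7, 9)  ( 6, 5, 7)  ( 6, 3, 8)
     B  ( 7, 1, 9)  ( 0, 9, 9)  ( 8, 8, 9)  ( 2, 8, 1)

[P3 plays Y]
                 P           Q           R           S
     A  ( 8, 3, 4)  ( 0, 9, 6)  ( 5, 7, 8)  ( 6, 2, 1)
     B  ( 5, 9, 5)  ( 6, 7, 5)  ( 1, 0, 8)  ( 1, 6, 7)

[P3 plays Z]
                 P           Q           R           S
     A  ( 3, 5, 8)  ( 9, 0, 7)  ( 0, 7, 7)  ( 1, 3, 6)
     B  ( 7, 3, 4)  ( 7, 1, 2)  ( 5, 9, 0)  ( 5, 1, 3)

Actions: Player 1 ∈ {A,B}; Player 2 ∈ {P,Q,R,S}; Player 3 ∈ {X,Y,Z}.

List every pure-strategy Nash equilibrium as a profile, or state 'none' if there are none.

(A,P,X): not NE [P1→B gives 7>4; P2→Q gives 7>2; P3→Z gives 8>5]
(A,P,Y): not NE [P2→Q gives 9>3; P3→Z gives 8>4]
(A,P,Z): not NE [P1→B gives 7>3; P2→R gives 7>5]
(A,Q,X): NE
(A,Q,Y): not NE [P1→B gives 6>0; P3→X gives 9>6]
(A,Q,Z): not NE [P2→R gives 7>0; P3→X gives 9>7]
(A,R,X): not NE [P1→B gives 8>6; P2→Q gives 7>5; P3→Y gives 8>7]
(A,R,Y): not NE [P2→Q gives 9>7]
(A,R,Z): not NE [P1→B gives 5>0; P3→Y gives 8>7]
(A,S,X): not NE [P2→Q gives 7>3]
(A,S,Y): not NE [P2→Q gives 9>2; P3→X gives 8>1]
(A,S,Z): not NE [P1→B gives 5>1; P2→R gives 7>3; P3→X gives 8>6]
(B,P,X): not NE [P2→Q gives 9>1]
(B,P,Y): not NE [P1→A gives 8>5; P3→X gives 9>5]
(B,P,Z): not NE [P2→R gives 9>3; P3→X gives 9>4]
(B,Q,X): not NE [P1→A gives 4>0]
(B,Q,Y): not NE [P2→P gives 9>7; P3→X gives 9>5]
(B,Q,Z): not NE [P1→A gives 9>7; P2→R gives 9>1; P3→X gives 9>2]
(B,R,X): not NE [P2→Q gives 9>8]
(B,R,Y): not NE [P1→A gives 5>1; P2→P gives 9>0; P3→X gives 9>8]
(B,R,Z): not NE [P3→X gives 9>0]
(B,S,X): not NE [P1→A gives 6>2; P2→Q gives 9>8; P3→Y gives 7>1]
(B,S,Y): not NE [P1→A gives 6>1; P2→P gives 9>6]
(B,S,Z): not NE [P2→R gives 9>1; P3→Y gives 7>3]

Nash profiles: (A,Q,X)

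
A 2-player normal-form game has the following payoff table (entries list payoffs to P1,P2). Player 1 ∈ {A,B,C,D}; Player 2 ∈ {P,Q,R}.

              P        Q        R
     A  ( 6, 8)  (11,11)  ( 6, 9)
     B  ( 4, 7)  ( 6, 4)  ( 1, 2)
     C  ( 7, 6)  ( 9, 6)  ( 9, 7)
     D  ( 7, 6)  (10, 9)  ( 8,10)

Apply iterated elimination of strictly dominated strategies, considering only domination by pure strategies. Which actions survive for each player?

P1 drop B (A beats it: P:6>4 Q:11>6 R:6>1)
P2 drop P (R beats it: A:9>8 C:7>6 D:10>6)
P1→{A,C,D} P2→{Q,R}

Remaining: P1:{A,C,D} P2:{Q,R}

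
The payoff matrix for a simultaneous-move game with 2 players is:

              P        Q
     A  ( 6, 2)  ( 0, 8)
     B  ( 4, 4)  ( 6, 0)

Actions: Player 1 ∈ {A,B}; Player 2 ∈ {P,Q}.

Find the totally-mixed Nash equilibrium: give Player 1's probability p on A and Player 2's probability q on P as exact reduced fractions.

(p,q) = (2/5, 3/4)

P1 indiff ⇒ q·6+(1-q)·0 = q·4+(1-q)·6 ⇒ q(2) = (1-q)(6) ⇒ q = 3/4
P2 indiff ⇒ p·2+(1-p)·4 = p·8+(1-p)·0 ⇒ p(-6) = (1-p)(-4) ⇒ p = 2/5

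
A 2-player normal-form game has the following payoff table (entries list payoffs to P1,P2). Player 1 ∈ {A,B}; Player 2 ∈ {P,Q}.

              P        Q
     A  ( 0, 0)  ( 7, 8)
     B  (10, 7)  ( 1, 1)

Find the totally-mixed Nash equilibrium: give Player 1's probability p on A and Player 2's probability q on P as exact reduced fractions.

P1 mixes 3/7 on A; P2 mixes 3/8 on P

P1 indiff ⇒ q·0+(1-q)·7 = q·10+(1-q)·1 ⇒ q(-10) = (1-q)(-6) ⇒ q = 3/8
P2 indiff ⇒ p·0+(1-p)·7 = p·8+(1-p)·1 ⇒ p(-8) = (1-p)(-6) ⇒ p = 3/7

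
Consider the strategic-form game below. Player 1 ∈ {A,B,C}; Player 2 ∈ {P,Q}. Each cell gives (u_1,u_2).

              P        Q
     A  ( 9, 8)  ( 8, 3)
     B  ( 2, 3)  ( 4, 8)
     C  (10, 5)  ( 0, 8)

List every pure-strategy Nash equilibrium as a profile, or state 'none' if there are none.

(A,P): not NE [P1→C gives 10>9]
(A,Q): not NE [P2→P gives 8>3]
(B,P): not NE [P1→C gives 10>2; P2→Q gives 8>3]
(B,Q): not NE [P1→A gives 8>4]
(C,P): not NE [P2→Q gives 8>5]
(C,Q): not NE [P1→A gives 8>0]

Equilibria: none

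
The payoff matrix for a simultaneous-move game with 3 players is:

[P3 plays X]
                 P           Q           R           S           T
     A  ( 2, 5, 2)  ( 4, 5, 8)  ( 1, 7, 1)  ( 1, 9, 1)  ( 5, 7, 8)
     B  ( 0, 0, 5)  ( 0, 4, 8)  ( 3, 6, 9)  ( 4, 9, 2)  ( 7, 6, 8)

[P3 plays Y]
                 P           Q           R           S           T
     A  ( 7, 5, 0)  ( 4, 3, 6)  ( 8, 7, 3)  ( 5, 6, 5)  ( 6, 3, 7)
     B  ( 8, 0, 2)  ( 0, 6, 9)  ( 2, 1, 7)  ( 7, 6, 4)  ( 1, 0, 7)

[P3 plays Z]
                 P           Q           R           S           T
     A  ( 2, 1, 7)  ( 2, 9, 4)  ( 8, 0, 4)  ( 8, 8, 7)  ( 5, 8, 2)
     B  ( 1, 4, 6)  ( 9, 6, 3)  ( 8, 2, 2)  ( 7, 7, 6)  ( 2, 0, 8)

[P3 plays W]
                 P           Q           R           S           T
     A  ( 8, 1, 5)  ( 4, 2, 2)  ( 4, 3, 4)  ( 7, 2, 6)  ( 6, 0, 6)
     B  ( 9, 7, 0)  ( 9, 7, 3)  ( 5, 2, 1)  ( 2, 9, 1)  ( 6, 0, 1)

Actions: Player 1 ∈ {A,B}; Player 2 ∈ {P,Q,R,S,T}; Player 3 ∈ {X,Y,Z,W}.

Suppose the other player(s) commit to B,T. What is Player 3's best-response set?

u_3(X vs B,T) = 8
u_3(Y vs B,T) = 7
u_3(Z vs B,T) = 8
u_3(W vs B,T) = 1
max payoff 8 at {X,Z}

argmax u_3 = {X,Z}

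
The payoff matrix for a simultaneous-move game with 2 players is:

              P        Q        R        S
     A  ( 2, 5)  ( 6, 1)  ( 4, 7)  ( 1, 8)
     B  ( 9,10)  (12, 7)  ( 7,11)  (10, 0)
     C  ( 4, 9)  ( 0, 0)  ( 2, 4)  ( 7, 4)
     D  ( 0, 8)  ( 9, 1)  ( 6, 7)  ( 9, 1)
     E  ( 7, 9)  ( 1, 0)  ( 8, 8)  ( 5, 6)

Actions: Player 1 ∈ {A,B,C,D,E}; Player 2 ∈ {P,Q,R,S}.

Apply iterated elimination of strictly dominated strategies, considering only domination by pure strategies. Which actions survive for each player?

P1 drop A (B beats it: P:9>2 Q:12>6 R:7>4 S:10>1)
P1 drop C (B beats it: P:9>4 Q:12>0 R:7>2 S:10>7)
P1 drop D (B beats it: P:9>0 Q:12>9 R:7>6 S:10>9)
P2 drop Q (P beats it: B:10>7 E:9>0)
P2 drop S (P beats it: B:10>0 E:9>6)
P1→{B,E} P2→{P,R}

Survivors P1:{B,E} P2:{P,R}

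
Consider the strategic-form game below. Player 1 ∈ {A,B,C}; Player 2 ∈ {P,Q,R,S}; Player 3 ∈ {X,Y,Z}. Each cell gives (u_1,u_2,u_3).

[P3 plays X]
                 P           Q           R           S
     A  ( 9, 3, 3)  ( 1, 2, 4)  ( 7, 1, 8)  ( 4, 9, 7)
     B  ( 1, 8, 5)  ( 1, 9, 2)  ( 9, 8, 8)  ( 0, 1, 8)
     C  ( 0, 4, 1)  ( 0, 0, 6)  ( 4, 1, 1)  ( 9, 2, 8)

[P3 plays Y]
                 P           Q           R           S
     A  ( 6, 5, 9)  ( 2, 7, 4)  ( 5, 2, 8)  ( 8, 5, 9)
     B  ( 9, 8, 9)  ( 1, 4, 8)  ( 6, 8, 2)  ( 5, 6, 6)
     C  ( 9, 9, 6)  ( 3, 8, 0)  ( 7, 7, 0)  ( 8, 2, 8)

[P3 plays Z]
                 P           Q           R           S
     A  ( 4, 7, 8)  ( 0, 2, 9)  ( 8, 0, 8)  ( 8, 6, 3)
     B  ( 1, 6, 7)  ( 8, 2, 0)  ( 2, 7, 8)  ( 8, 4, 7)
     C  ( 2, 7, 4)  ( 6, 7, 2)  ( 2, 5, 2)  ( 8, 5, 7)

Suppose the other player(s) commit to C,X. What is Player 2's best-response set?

u_2(P vs C,X) = 4
u_2(Q vs C,X) = 0
u_2(R vs C,X) = 1
u_2(S vs C,X) = 2
max payoff 4 at {P}

argmax u_2 = {P}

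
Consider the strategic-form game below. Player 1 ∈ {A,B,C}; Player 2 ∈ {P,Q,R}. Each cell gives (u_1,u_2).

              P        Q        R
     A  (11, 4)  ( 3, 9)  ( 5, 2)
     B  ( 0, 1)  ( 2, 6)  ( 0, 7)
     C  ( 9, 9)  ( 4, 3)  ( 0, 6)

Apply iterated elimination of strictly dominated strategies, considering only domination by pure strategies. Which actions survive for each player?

Survivors P1:{A,C} P2:{P,Q}

P1 drop B (A beats it: P:11>0 Q:3>2 R:5>0)
P2 drop R (P beats it: A:4>2 C:9>6)
P1→{A,C} P2→{P,Q}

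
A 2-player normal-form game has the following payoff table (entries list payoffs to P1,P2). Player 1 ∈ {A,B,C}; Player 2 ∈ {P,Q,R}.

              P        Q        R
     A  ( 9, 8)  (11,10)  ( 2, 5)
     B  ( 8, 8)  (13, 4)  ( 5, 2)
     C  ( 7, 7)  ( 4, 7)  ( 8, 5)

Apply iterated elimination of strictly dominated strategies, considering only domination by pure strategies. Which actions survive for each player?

P2 drop R (P beats it: A:8>5 B:8>2 C:7>5)
P1 drop C (A beats it: P:9>7 Q:11>4)
P1→{A,B} P2→{P,Q}

Survivors P1:{A,B} P2:{P,Q}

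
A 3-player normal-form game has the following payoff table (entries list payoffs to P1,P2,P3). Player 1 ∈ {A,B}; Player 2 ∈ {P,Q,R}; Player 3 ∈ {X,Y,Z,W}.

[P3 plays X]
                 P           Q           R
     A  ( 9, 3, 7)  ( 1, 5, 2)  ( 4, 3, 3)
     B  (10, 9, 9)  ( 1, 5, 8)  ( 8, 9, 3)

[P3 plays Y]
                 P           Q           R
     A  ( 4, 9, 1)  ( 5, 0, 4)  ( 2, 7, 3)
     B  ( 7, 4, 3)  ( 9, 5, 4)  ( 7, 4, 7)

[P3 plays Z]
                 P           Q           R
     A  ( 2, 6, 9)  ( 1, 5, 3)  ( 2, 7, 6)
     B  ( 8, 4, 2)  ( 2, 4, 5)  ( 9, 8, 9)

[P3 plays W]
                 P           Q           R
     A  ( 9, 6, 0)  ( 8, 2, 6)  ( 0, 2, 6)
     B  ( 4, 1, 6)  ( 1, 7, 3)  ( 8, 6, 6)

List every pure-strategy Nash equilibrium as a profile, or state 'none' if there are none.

NE set: (B,P,X), (B,R,Z)

(A,P,X): not NE [P1→B gives 10>9; P2→Q gives 5>3; P3→Z gives 9>7]
(A,P,Y): not NE [P1→B gives 7>4; P3→Z gives 9>1]
(A,P,Z): not NE [P1→B gives 8>2; P2→R gives 7>6]
(A,P,W): not NE [P3→Z gives 9>0]
(A,Q,X): not NE [P3→W gives 6>2]
(A,Q,Y): not NE [P1→B gives 9>5; P2→P gives 9>0; P3→W gives 6>4]
(A,Q,Z): not NE [P1→B gives 2>1; P2→R gives 7>5; P3→W gives 6>3]
(A,Q,W): not NE [P2→P gives 6>2]
(A,R,X): not NE [P1→B gives 8>4; P2→Q gives 5>3; P3→W gives 6>3]
(A,R,Y): not NE [P1→B gives 7>2; P2→P gives 9>7; P3→W gives 6>3]
(A,R,Z): not NE [P1→B gives 9>2]
(A,R,W): not NE [P1→B gives 8>0; P2→P gives 6>2]
(B,P,X): NE
(B,P,Y): not NE [P2→Q gives 5>4; P3→X gives 9>3]
(B,P,Z): not NE [P2→R gives 8>4; P3→X gives 9>2]
(B,P,W): not NE [P1→A gives 9>4; P2→Q gives 7>1; P3→X gives 9>6]
(B,Q,X): not NE [P2→R gives 9>5]
(B,Q,Y): not NE [P3→X gives 8>4]
(B,Q,Z): not NE [P2→R gives 8>4; P3→X gives 8>5]
(B,Q,W): not NE [P1→A gives 8>1; P3→X gives 8>3]
(B,R,X): not NE [P3→Z gives 9>3]
(B,R,Y): not NE [P2→Q gives 5>4; P3→Z gives 9>7]
(B,R,Z): NE
(B,R,W): not NE [P2→Q gives 7>6; P3→Z gives 9>6]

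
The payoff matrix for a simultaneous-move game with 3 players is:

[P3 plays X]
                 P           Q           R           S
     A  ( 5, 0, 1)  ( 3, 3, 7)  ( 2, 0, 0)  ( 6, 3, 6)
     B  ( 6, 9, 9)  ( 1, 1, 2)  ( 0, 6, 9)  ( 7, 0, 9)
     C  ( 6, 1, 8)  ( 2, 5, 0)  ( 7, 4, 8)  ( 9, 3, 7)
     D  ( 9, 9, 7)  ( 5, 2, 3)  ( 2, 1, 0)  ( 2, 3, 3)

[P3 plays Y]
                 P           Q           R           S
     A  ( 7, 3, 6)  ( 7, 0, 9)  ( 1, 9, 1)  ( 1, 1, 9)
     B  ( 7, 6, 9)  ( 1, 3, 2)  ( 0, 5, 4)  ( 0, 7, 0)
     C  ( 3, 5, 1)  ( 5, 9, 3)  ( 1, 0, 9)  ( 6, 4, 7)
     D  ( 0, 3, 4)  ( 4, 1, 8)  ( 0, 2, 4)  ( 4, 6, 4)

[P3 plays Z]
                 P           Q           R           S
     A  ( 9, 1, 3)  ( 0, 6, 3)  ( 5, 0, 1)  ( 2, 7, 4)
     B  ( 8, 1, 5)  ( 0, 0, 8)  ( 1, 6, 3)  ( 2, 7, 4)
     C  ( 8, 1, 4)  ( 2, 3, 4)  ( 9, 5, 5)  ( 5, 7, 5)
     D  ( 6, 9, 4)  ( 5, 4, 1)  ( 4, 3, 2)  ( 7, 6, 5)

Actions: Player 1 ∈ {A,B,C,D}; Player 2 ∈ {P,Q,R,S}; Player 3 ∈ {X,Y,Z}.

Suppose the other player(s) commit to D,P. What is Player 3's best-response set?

u_3(X vs D,P) = 7
u_3(Y vs D,P) = 4
u_3(Z vs D,P) = 4
max payoff 7 at {X}

P3 best: {X}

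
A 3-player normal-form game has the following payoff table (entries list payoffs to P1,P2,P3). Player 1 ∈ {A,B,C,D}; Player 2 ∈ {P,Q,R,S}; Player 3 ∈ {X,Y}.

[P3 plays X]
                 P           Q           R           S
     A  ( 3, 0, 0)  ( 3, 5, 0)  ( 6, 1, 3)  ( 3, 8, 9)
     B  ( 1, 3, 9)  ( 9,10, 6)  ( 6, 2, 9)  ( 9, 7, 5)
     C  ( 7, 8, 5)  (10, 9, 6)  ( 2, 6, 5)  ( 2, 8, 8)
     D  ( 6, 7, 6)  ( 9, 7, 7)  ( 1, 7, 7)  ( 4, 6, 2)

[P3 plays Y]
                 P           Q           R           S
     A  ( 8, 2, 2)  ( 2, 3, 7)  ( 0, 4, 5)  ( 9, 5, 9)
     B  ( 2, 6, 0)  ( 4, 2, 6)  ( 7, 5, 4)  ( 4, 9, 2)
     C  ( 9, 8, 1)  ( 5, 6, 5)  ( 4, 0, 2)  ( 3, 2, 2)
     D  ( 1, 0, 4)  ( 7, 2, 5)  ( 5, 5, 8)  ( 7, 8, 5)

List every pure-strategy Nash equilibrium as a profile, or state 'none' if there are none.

(A,P,X): not NE [P1→C gives 7>3; P2→S gives 8>0; P3→Y gives 2>0]
(A,P,Y): not NE [P1→C gives 9>8; P2→S gives 5>2]
(A,Q,X): not NE [P1→C gives 10>3; P2→S gives 8>5; P3→Y gives 7>0]
(A,Q,Y): not NE [P1→D gives 7>2; P2→S gives 5>3]
(A,R,X): not NE [P2→S gives 8>1; P3→Y gives 5>3]
(A,R,Y): not NE [P1→B gives 7>0; P2→S gives 5>4]
(A,S,X): not NE [P1→B gives 9>3]
(A,S,Y): NE
(B,P,X): not NE [P1→C gives 7>1; P2→Q gives 10>3]
(B,P,Y): not NE [P1→C gives 9>2; P2→S gives 9>6; P3→X gives 9>0]
(B,Q,X): not NE [P1→C gives 10>9]
(B,Q,Y): not NE [P1→D gives 7>4; P2→S gives 9>2]
(B,R,X): not NE [P2→Q gives 10>2]
(B,R,Y): not NE [P2→S gives 9>5; P3→X gives 9>4]
(B,S,X): not NE [P2→Q gives 10>7]
(B,S,Y): not NE [P1→A gives 9>4; P3→X gives 5>2]
(C,P,X): not NE [P2→Q gives 9>8]
(C,P,Y): not NE [P3→X gives 5>1]
(C,Q,X): NE
(C,Q,Y): not NE [P1→D gives 7>5; P2→P gives 8>6; P3→X gives 6>5]
(C,R,X): not NE [P1→B gives 6>2; P2→Q gives 9>6]
(C,R,Y): not NE [P1→B gives 7>4; P2→P gives 8>0; P3→X gives 5>2]
(C,S,X): not NE [P1→B gives 9>2; P2→Q gives 9>8]
(C,S,Y): not NE [P1→A gives 9>3; P2→P gives 8>2; P3→X gives 8>2]
(D,P,X): not NE [P1→C gives 7>6]
(D,P,Y): not NE [P1→C gives 9>1; P2→S gives 8>0; P3→X gives 6>4]
(D,Q,X): not NE [P1→C gives 10>9]
(D,Q,Y): not NE [P2→S gives 8>2; P3→X gives 7>5]
(D,R,X): not NE [P1→B gives 6>1; P3→Y gives 8>7]
(D,R,Y): not NE [P1→B gives 7>5; P2→S gives 8>5]
(D,S,X): not NE [P1→B gives 9>4; P2→R gives 7>6; P3→Y gives 5>2]
(D,S,Y): not NE [P1→A gives 9>7]

NE set: (A,S,Y), (C,Q,X)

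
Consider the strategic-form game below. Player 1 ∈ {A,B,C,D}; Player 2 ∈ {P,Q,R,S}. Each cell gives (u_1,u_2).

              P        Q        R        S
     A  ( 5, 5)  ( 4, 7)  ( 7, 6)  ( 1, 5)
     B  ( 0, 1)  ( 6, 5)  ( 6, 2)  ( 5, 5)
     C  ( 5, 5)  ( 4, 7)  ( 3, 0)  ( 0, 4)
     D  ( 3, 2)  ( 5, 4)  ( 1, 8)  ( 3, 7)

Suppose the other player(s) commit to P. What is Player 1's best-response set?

argmax u_1 = {A,C}

u_1(A vs P) = 5
u_1(B vs P) = 0
u_1(C vs P) = 5
u_1(D vs P) = 3
max payoff 5 at {A,C}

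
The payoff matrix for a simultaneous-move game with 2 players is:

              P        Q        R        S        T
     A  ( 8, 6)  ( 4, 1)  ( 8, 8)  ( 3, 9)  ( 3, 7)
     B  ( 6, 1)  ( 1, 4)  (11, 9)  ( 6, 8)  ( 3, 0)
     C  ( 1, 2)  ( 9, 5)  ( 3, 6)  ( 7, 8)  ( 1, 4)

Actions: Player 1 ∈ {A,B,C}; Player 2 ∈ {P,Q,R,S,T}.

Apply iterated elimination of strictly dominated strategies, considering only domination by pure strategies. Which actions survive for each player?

P2 drop P (R beats it: A:8>6 B:9>1 C:6>2)
P2 drop Q (R beats it: A:8>1 B:9>4 C:6>5)
P2 drop T (R beats it: A:8>7 B:9>0 C:6>4)
P1 drop A (B beats it: R:11>8 S:6>3)
P1→{B,C} P2→{R,S}

Remaining: P1:{B,C} P2:{R,S}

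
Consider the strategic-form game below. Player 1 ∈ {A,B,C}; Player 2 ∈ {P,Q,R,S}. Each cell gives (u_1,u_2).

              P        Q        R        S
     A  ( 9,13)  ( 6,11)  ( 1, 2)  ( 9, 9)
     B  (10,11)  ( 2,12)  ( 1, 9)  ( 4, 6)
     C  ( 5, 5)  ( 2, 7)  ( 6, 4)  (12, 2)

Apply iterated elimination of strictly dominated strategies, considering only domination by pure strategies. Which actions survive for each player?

P2 drop R (P beats it: A:13>2 B:11>9 C:5>4)
P2 drop S (P beats it: A:13>9 B:11>6 C:5>2)
P1 drop C (A beats it: P:9>5 Q:6>2)
P1→{A,B} P2→{P,Q}

IESDS → P1:{A,B} P2:{P,Q}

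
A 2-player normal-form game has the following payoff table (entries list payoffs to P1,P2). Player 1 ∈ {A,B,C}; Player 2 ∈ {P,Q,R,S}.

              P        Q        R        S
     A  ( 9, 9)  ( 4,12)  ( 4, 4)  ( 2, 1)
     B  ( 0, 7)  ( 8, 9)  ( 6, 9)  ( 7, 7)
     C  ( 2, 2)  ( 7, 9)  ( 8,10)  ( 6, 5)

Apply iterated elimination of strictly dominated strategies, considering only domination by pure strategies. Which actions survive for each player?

Survivors P1:{B,C} P2:{Q,R}

P2 drop P (Q beats it: A:12>9 B:9>7 C:9>2)
P1 drop A (B beats it: Q:8>4 R:6>4 S:7>2)
P2 drop S (Q beats it: B:9>7 C:9>5)
P1→{B,C} P2→{Q,R}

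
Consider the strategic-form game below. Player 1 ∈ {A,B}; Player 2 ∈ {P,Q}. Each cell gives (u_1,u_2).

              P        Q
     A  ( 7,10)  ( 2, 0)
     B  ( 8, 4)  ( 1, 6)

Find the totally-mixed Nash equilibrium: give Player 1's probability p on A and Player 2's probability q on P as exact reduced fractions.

P1 indiff ⇒ q·7+(1-q)·2 = q·8+(1-q)·1 ⇒ q(-1) = (1-q)(-1) ⇒ q = 1/2
P2 indiff ⇒ p·10+(1-p)·4 = p·0+(1-p)·6 ⇒ p(10) = (1-p)(2) ⇒ p = 1/6

p=1/6, q=1/2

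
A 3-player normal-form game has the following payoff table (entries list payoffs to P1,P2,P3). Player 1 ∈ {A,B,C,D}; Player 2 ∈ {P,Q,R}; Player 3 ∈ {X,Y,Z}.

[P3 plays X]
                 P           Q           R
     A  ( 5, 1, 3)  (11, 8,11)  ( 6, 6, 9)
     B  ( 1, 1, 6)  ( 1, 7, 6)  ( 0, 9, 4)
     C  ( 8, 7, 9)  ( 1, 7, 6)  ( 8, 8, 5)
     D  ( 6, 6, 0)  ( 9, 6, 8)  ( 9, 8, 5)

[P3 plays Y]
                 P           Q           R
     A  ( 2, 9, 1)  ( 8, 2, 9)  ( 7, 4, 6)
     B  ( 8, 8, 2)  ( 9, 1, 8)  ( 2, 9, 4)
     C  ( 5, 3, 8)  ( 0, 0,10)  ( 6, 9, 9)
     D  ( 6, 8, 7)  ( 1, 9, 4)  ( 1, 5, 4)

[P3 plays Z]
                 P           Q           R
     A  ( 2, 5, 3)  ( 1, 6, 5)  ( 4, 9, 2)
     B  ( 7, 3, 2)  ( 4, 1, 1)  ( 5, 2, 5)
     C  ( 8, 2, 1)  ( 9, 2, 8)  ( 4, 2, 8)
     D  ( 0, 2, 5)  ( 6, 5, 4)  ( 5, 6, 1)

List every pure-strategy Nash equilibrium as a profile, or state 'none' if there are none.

(A,P,X): not NE [P1→C gives 8>5; P2→Q gives 8>1]
(A,P,Y): not NE [P1→B gives 8>2; P3→Z gives 3>1]
(A,P,Z): not NE [P1→C gives 8>2; P2→R gives 9>5]
(A,Q,X): NE
(A,Q,Y): not NE [P1→B gives 9>8; P2→P gives 9>2; P3→X gives 11>9]
(A,Q,Z): not NE [P1→C gives 9>1; P2→R gives 9>6; P3→X gives 11>5]
(A,R,X): not NE [P1→D gives 9>6; P2→Q gives 8>6]
(A,R,Y): not NE [P2→P gives 9>4; P3→X gives 9>6]
(A,R,Z): not NE [P1→D gives 5>4; P3→X gives 9>2]
(B,P,X): not NE [P1→C gives 8>1; P2→R gives 9>1]
(B,P,Y): not NE [P2→R gives 9>8; P3→X gives 6>2]
(B,P,Z): not NE [P1→C gives 8>7; P3→X gives 6>2]
(B,Q,X): not NE [P1→A gives 11>1; P2→R gives 9>7; P3→Y gives 8>6]
(B,Q,Y): not NE [P2→R gives 9>1]
(B,Q,Z): not NE [P1→C gives 9>4; P2→P gives 3>1; P3→Y gives 8>1]
(B,R,X): not NE [P1→D gives 9>0; P3→Z gives 5>4]
(B,R,Y): not NE [P1→A gives 7>2; P3→Z gives 5>4]
(B,R,Z): not NE [P2→P gives 3>2]
(C,P,X): not NE [P2→R gives 8>7]
(C,P,Y): not NE [P1→B gives 8>5; P2→R gives 9>3; P3→X gives 9>8]
(C,P,Z): not NE [P3→X gives 9>1]
(C,Q,X): not NE [P1→A gives 11>1; P2→R gives 8>7; P3→Y gives 10>6]
(C,Q,Y): not NE [P1→B gives 9>0; P2→R gives 9>0]
(C,Q,Z): not NE [P3→Y gives 10>8]
(C,R,X): not NE [P1→D gives 9>8; P3→Y gives 9>5]
(C,R,Y): not NE [P1→A gives 7>6]
(C,R,Z): not NE [P1→D gives 5>4; P3→Y gives 9>8]
(D,P,X): not NE [P1→C gives 8>6; P2→R gives 8>6; P3→Y gives 7>0]
(D,P,Y): not NE [P1→B gives 8>6; P2→Q gives 9>8]
(D,P,Z): not NE [P1→C gives 8>0; P2→R gives 6>2; P3→Y gives 7>5]
(D,Q,X): not NE [P1→A gives 11>9; P2→R gives 8>6]
(D,Q,Y): not NE [P1→B gives 9>1; P3→X gives 8>4]
(D,Q,Z): not NE [P1→C gives 9>6; P2→R gives 6>5; P3→X gives 8>4]
(D,R,X): NE
(D,R,Y): not NE [P1→A gives 7>1; P2→Q gives 9>5; P3→X gives 5>4]
(D,R,Z): not NE [P3→X gives 5>1]

NE set: (A,Q,X), (D,R,X)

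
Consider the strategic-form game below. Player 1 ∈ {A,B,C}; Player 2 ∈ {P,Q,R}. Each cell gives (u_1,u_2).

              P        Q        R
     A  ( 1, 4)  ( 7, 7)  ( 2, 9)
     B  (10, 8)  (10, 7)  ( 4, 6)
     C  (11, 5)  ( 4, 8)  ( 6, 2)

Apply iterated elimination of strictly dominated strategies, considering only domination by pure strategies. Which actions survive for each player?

P1 drop A (B beats it: P:10>1 Q:10>7 R:4>2)
P2 drop R (P beats it: B:8>6 C:5>2)
P1→{B,C} P2→{P,Q}

IESDS → P1:{B,C} P2:{P,Q}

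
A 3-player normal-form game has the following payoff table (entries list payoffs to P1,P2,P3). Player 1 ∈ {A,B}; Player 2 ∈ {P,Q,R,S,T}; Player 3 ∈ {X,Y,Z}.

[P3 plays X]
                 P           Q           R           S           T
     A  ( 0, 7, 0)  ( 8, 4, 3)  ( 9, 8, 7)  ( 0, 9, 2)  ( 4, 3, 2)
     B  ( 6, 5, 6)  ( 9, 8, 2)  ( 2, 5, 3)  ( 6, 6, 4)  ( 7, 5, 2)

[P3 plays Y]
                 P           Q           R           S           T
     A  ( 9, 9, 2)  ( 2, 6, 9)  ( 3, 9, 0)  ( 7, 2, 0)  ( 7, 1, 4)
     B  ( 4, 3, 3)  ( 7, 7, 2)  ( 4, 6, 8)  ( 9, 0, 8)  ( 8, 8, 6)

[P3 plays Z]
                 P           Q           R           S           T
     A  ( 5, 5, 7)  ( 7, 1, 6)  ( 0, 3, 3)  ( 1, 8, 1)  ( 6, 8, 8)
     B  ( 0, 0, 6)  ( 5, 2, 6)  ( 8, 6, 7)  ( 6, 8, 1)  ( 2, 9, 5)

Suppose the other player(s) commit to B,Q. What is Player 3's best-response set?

u_3(X vs B,Q) = 2
u_3(Y vs B,Q) = 2
u_3(Z vs B,Q) = 6
max payoff 6 at {Z}

BR_3 = {Z}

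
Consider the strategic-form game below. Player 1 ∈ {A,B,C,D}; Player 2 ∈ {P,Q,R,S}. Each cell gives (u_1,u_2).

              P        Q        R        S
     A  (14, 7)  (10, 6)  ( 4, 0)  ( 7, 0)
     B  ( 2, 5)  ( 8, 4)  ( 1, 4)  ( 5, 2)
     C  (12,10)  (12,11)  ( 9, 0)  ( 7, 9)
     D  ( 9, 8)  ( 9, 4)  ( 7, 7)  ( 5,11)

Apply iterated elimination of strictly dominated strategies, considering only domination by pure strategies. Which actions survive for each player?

IESDS → P1:{A,C} P2:{P,Q}

P1 drop B (A beats it: P:14>2 Q:10>8 R:4>1 S:7>5)
P1 drop D (C beats it: P:12>9 Q:12>9 R:9>7 S:7>5)
P2 drop R (P beats it: A:7>0 C:10>0)
P2 drop S (P beats it: A:7>0 C:10>9)
P1→{A,C} P2→{P,Q}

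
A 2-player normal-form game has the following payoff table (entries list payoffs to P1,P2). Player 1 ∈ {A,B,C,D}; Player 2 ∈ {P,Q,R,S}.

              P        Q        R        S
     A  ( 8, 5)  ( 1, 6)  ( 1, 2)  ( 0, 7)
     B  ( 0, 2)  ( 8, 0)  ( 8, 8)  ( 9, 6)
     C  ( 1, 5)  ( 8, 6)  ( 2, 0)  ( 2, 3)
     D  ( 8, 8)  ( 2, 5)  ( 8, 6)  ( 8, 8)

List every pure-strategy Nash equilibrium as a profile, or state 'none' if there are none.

Nash profiles: (B,R), (C,Q), (D,P)

(A,P): not NE [P2→S gives 7>5]
(A,Q): not NE [P1→C gives 8>1; P2→S gives 7>6]
(A,R): not NE [P1→D gives 8>1; P2→S gives 7>2]
(A,S): not NE [P1→B gives 9>0]
(B,P): not NE [P1→D gives 8>0; P2→R gives 8>2]
(B,Q): not NE [P2→R gives 8>0]
(B,R): NE
(B,S): not NE [P2→R gives 8>6]
(C,P): not NE [P1→D gives 8>1; P2→Q gives 6>5]
(C,Q): NE
(C,R): not NE [P1→D gives 8>2; P2→Q gives 6>0]
(C,S): not NE [P1→B gives 9>2; P2→Q gives 6>3]
(D,P): NE
(D,Q): not NE [P1→C gives 8>2; P2→S gives 8>5]
(D,R): not NE [P2→S gives 8>6]
(D,S): not NE [P1→B gives 9>8]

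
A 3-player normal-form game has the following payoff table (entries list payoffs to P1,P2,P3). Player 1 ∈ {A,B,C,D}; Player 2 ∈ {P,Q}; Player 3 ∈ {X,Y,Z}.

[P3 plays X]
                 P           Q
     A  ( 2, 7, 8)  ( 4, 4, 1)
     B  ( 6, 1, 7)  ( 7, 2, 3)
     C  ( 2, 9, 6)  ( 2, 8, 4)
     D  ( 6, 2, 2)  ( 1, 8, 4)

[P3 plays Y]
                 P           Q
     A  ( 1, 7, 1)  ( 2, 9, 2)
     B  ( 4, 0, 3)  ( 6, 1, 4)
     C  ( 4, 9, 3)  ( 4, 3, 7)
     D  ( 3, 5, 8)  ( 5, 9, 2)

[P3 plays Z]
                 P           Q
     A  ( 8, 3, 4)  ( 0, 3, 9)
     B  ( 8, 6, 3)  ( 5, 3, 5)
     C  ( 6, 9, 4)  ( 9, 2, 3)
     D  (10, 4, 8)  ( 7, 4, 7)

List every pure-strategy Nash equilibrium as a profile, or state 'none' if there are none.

(A,P,X): not NE [P1→D gives 6>2]
(A,P,Y): not NE [P1→C gives 4>1; P2→Q gives 9>7; P3→X gives 8>1]
(A,P,Z): not NE [P1→D gives 10>8; P3→X gives 8>4]
(A,Q,X): not NE [P1→B gives 7>4; P2→P gives 7>4; P3→Z gives 9>1]
(A,Q,Y): not NE [P1→B gives 6>2; P3→Z gives 9>2]
(A,Q,Z): not NE [P1→C gives 9>0]
(B,P,X): not NE [P2→Q gives 2>1]
(B,P,Y): not NE [P2→Q gives 1>0; P3→X gives 7>3]
(B,P,Z): not NE [P1→D gives 10>8; P3→X gives 7>3]
(B,Q,X): not NE [P3→Z gives 5>3]
(B,Q,Y): not NE [P3→Z gives 5>4]
(B,Q,Z): not NE [P1→C gives 9>5; P2→P gives 6>3]
(C,P,X): not NE [P1→D gives 6>2]
(C,P,Y): not NE [P3→X gives 6>3]
(C,P,Z): not NE [P1→D gives 10>6; P3→X gives 6>4]
(C,Q,X): not NE [P1→B gives 7>2; P2→P gives 9>8; P3→Y gives 7>4]
(C,Q,Y): not NE [P1→B gives 6>4; P2→P gives 9>3]
(C,Q,Z): not NE [P2→P gives 9>2; P3→Y gives 7>3]
(D,P,X): not NE [P2→Q gives 8>2; P3→Z gives 8>2]
(D,P,Y): not NE [P1→C gives 4>3; P2→Q gives 9>5]
(D,P,Z): NE
(D,Q,X): not NE [P1→B gives 7>1; P3→Z gives 7>4]
(D,Q,Y): not NE [P1→B gives 6>5; P3→Z gives 7>2]
(D,Q,Z): not NE [P1→C gives 9>7]

Nash profiles: (D,P,Z)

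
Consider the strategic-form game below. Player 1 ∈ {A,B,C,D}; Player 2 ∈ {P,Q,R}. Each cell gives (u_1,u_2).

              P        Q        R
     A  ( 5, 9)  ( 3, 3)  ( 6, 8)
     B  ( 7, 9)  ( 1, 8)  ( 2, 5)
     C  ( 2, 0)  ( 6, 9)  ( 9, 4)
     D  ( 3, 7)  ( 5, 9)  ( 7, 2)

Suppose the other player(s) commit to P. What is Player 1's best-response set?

P1 best: {B}

u_1(A vs P) = 5
u_1(B vs P) = 7
u_1(C vs P) = 2
u_1(D vs P) = 3
max payoff 7 at {B}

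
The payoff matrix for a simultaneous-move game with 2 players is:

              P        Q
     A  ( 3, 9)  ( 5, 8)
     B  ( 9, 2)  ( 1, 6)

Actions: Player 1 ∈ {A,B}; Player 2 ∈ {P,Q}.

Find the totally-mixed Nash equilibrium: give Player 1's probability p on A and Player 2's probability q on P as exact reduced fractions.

(p,q) = (4/5, 2/5)

P1 indiff ⇒ q·3+(1-q)·5 = q·9+(1-q)·1 ⇒ q(-6) = (1-q)(-4) ⇒ q = 2/5
P2 indiff ⇒ p·9+(1-p)·2 = p·8+(1-p)·6 ⇒ p(1) = (1-p)(4) ⇒ p = 4/5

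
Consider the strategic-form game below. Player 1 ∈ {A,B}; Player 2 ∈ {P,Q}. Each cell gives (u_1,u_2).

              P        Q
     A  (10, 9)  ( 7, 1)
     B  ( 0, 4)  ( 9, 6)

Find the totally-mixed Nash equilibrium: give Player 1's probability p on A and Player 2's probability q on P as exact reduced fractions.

P1 indiff ⇒ q·10+(1-q)·7 = q·0+(1-q)·9 ⇒ q(10) = (1-q)(2) ⇒ q = 1/6
P2 indiff ⇒ p·9+(1-p)·4 = p·1+(1-p)·6 ⇒ p(8) = (1-p)(2) ⇒ p = 1/5

P1 mixes 1/5 on A; P2 mixes 1/6 on P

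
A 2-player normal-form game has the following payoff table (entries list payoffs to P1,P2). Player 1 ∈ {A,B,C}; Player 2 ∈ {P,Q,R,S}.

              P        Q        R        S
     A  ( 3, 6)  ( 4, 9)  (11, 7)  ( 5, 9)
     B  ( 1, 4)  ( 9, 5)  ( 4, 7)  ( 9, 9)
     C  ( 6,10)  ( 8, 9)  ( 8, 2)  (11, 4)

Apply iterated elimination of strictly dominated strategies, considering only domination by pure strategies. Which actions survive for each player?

P2 drop R (S beats it: A:9>7 B:9>7 C:4>2)
P1 drop A (C beats it: P:6>3 Q:8>4 S:11>5)
P1→{B,C} P2→{P,Q,S}

Survivors P1:{B,C} P2:{P,Q,S}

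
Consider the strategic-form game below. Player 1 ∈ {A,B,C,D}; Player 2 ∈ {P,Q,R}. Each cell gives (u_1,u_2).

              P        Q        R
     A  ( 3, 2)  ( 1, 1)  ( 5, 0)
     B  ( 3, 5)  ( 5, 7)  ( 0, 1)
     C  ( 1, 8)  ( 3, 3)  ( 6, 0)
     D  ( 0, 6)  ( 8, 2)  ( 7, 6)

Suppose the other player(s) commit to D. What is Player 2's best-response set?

u_2(P vs D) = 6
u_2(Q vs D) = 2
u_2(R vs D) = 6
max payoff 6 at {P,R}

argmax u_2 = {P,R}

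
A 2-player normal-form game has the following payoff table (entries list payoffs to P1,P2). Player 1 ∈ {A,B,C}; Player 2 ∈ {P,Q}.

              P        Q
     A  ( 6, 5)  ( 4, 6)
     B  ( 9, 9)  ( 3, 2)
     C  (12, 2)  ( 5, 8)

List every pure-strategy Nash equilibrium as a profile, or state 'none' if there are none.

PSNE = {(C,Q)}

(A,P): not NE [P1→C gives 12>6; P2→Q gives 6>5]
(A,Q): not NE [P1→C gives 5>4]
(B,P): not NE [P1→C gives 12>9]
(B,Q): not NE [P1→C gives 5>3; P2→P gives 9>2]
(C,P): not NE [P2→Q gives 8>2]
(C,Q): NE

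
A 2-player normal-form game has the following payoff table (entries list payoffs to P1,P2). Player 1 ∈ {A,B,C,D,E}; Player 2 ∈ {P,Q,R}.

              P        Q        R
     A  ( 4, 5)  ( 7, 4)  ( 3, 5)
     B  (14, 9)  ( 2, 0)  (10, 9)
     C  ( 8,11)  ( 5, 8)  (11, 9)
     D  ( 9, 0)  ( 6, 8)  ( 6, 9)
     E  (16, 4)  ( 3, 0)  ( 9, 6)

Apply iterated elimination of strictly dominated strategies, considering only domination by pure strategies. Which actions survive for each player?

P2 drop Q (R beats it: A:5>4 B:9>0 C:9>8 D:9>8 E:6>0)
P1 drop A (B beats it: P:14>4 R:10>3)
P1 drop D (B beats it: P:14>9 R:10>6)
P1→{B,C,E} P2→{P,R}

IESDS → P1:{B,C,E} P2:{P,R}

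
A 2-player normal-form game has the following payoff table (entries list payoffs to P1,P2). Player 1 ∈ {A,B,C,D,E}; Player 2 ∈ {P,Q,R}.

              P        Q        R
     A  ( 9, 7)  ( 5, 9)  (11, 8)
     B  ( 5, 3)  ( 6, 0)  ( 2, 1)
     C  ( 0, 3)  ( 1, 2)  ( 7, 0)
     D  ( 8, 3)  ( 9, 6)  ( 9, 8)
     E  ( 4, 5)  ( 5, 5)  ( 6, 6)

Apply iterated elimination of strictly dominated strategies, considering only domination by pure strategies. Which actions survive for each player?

P1 drop B (D beats it: P:8>5 Q:9>6 R:9>2)
P1 drop C (A beats it: P:9>0 Q:5>1 R:11>7)
P1 drop E (D beats it: P:8>4 Q:9>5 R:9>6)
P2 drop P (Q beats it: A:9>7 D:6>3)
P1→{A,D} P2→{Q,R}

IESDS → P1:{A,D} P2:{Q,R}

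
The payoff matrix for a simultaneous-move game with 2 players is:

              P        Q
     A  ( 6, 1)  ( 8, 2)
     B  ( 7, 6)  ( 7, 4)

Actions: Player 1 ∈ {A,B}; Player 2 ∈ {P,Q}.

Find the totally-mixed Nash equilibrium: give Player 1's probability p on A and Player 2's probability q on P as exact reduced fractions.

p=2/3, q=1/2

P1 indiff ⇒ q·6+(1-q)·8 = q·7+(1-q)·7 ⇒ q(-1) = (1-q)(-1) ⇒ q = 1/2
P2 indiff ⇒ p·1+(1-p)·6 = p·2+(1-p)·4 ⇒ p(-1) = (1-p)(-2) ⇒ p = 2/3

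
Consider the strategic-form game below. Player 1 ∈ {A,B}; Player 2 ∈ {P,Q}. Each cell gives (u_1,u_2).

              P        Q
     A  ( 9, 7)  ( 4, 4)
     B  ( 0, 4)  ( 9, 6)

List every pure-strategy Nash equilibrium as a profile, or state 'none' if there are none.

NE set: (A,P), (B,Q)

(A,P): NE
(A,Q): not NE [P1→B gives 9>4; P2→P gives 7>4]
(B,P): not NE [P1→A gives 9>0; P2→Q gives 6>4]
(B,Q): NE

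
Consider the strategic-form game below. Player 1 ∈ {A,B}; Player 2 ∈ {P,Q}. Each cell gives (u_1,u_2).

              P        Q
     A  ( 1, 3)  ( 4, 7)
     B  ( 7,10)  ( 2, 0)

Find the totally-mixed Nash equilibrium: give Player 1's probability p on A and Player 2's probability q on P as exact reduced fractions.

P1 indiff ⇒ q·1+(1-q)·4 = q·7+(1-q)·2 ⇒ q(-6) = (1-q)(-2) ⇒ q = 1/4
P2 indiff ⇒ p·3+(1-p)·10 = p·7+(1-p)·0 ⇒ p(-4) = (1-p)(-10) ⇒ p = 5/7

p=5/7, q=1/4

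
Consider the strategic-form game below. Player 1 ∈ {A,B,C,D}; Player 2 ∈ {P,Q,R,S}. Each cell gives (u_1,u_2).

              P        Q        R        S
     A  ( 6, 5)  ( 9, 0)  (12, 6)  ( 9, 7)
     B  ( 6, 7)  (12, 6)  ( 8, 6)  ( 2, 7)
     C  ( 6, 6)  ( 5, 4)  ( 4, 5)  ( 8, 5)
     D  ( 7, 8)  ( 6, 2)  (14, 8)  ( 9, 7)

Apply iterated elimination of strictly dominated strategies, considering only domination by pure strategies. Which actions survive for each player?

P1 drop C (D beats it: P:7>6 Q:6>5 R:14>4 S:9>8)
P2 drop Q (P beats it: A:5>0 B:7>6 D:8>2)
P1 drop B (D beats it: P:7>6 R:14>8 S:9>2)
P1→{A,D} P2→{P,R,S}

IESDS → P1:{A,D} P2:{P,R,S}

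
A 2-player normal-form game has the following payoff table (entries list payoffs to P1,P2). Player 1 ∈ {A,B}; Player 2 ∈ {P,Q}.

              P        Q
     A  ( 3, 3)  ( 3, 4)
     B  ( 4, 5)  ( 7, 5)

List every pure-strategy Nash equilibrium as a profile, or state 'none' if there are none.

(A,P): not NE [P1→B gives 4>3; P2→Q gives 4>3]
(A,Q): not NE [P1→B gives 7>3]
(B,P): NE
(B,Q): NE

Nash profiles: (B,P), (B,Q)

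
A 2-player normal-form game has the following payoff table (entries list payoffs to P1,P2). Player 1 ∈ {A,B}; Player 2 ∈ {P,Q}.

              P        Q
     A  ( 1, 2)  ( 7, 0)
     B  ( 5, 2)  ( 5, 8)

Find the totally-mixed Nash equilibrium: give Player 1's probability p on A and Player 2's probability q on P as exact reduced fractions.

P1 indiff ⇒ q·1+(1-q)·7 = q·5+(1-q)·5 ⇒ q(-4) = (1-q)(-2) ⇒ q = 1/3
P2 indiff ⇒ p·2+(1-p)·2 = p·0+(1-p)·8 ⇒ p(2) = (1-p)(6) ⇒ p = 3/4

(p,q) = (3/4, 1/3)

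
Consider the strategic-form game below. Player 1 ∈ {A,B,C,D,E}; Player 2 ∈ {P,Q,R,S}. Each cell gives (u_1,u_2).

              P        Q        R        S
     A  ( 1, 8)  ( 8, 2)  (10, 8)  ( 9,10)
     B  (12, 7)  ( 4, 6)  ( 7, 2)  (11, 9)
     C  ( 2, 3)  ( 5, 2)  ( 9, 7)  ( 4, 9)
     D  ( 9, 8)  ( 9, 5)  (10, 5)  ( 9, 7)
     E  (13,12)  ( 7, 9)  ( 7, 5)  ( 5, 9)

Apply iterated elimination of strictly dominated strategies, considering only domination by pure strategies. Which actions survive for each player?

Remaining: P1:{B,E} P2:{P,S}

P1 drop C (D beats it: P:9>2 Q:9>5 R:10>9 S:9>4)
P2 drop Q (P beats it: A:8>2 B:7>6 D:8>5 E:12>9)
P2 drop R (S beats it: A:10>8 B:9>2 D:7>5 E:9>5)
P1 drop A (B beats it: P:12>1 S:11>9)
P1 drop D (B beats it: P:12>9 S:11>9)
P1→{B,E} P2→{P,S}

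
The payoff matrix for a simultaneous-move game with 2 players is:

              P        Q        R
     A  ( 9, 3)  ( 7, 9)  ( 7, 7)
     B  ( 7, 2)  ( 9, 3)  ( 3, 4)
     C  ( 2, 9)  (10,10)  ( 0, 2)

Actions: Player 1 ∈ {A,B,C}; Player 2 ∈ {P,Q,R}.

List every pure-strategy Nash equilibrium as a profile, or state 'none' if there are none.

(A,P): not NE [P2→Q gives 9>3]
(A,Q): not NE [P1→C gives 10>7]
(A,R): not NE [P2→Q gives 9>7]
(B,P): not NE [P1→A gives 9>7; P2→R gives 4>2]
(B,Q): not NE [P1→C gives 10>9; P2→R gives 4>3]
(B,R): not NE [P1→A gives 7>3]
(C,P): not NE [P1→A gives 9>2; P2→Q gives 10>9]
(C,Q): NE
(C,R): not NE [P1→A gives 7>0; P2→Q gives 10>2]

Nash profiles: (C,Q)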